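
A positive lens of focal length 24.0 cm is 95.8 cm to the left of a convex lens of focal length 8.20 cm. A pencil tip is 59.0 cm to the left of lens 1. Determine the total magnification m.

m = +0.119

Lens 1: 1/d_i1 = 1/(24.0) − 1/(59.0) = 0.02472, so d_i1 = 40.46 cm; m₁ = −d_i1/d_o1 = -0.6858.
d_o2 = 95.8 − (40.46) = 55.34 cm.
Lens 2: 1/d_i2 = 1/(8.20) − 1/(55.34) = 0.1039, so d_i2 = 9.626 cm; m₂ = −d_i2/d_o2 = -0.1739.
m = m₁·m₂ = (-0.6858)(-0.1739) = +0.119.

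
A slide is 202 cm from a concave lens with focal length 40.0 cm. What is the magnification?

For a concave lens, f = -40.0 cm.
1/d_i = 1/f − 1/d_o = 1/(-40.00) − 1/(202) = -0.02995, so d_i = -33.39 cm.
m = −d_i/d_o = −(-33.39)/(202) = +0.165.
The image is virtual, upright and reduced, on the same side as the object.

m = +0.165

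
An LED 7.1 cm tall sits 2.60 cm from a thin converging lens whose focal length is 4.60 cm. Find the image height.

1/d_i = 1/f − 1/d_o = 1/(4.600) − 1/(2.60) = -0.1672, so d_i = -5.980 cm.
m = −d_i/d_o = +2.300.
|h_i| = |m|·h_o = 2.300 × 7.1 = 16.3 cm. The image is virtual, upright and enlarged, on the same side as the object.

16.3 cm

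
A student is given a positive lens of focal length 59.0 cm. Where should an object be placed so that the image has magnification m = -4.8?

71.3 cm

m = −d_i/d_o ⇒ d_i = −m·d_o.
1/f = 1/d_o + 1/d_i = 1/d_o − 1/(m·d_o) = (1 − 1/m)/d_o, so d_o = f(1 − 1/m) = (59.00)(1 − 1/(-4.8)) = 71.3 cm.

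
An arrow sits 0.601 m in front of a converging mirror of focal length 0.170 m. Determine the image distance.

Mirror equation: 1/q = 1/f − 1/p = 1/(0.1700) − 1/(0.601) = 5.882 − 1.664 = 4.218, so q = 0.237 m.
The image is real, inverted and reduced, in front of the mirror.

0.237 m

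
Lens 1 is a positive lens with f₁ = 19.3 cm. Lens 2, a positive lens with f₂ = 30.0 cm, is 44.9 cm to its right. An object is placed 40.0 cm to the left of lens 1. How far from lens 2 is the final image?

10.2 cm

Lens 1: 1/d_i1 = 1/f₁ − 1/d_o1 = 1/(19.3) − 1/(40.0) = 0.02681, so d_i1 = 37.29 cm.
The intermediate image is 37.29 cm to the right of lens 1, which is 44.9 − (37.29) = 7.610 cm to the left of lens 2, so d_o2 = +7.610 cm.
Lens 2: 1/d_i2 = 1/f₂ − 1/d_o2 = 1/(30.0) − 1/(7.610) = -0.09807, so d_i2 = -10.2 cm.
The final image is virtual, 10.2 cm to the left of lens 2 (overall magnification ≈ -1.2).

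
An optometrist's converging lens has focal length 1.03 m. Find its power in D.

P = 1/f = 1/(1.03 m) = +0.971 D.

P = +0.971 D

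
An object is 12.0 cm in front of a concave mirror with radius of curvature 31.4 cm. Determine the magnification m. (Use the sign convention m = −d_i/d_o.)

f = R/2 = 31.4/2 = 15.70 cm.
1/d_i = 1/f − 1/d_o = 1/(15.70) − 1/(12.0) = -0.01964, so d_i = -50.92 cm.
m = −d_i/d_o = −(-50.92)/(12.0) = +4.24.
The image is virtual, upright and enlarged, behind the mirror.

m = +4.24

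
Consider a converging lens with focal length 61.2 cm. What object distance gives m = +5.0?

49.0 cm

m = −d_i/d_o ⇒ d_i = −m·d_o.
1/f = 1/d_o + 1/d_i = 1/d_o − 1/(m·d_o) = (1 − 1/m)/d_o, so d_o = f(1 − 1/m) = (61.20)(1 − 1/(+5.0)) = 49.0 cm.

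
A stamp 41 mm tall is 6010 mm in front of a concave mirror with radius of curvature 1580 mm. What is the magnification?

m = -0.151

f = R/2 = 1580/2 = 790.0 mm.
1/d_i = 1/f − 1/d_o = 1/(790.0) − 1/(6010) = 0.001099, so d_i = 909.6 mm.
m = −d_i/d_o = −(909.6)/(6010) = -0.151.
The image is real, inverted and reduced, in front of the mirror.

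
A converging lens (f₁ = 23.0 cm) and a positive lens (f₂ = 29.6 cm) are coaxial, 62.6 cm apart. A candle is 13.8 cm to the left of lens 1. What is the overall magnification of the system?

Lens 1: 1/d_i1 = 1/(23.0) − 1/(13.8) = -0.02899, so d_i1 = -34.50 cm; m₁ = −d_i1/d_o1 = +2.500.
d_o2 = 62.6 − (-34.50) = 97.10 cm.
Lens 2: 1/d_i2 = 1/(29.6) − 1/(97.10) = 0.02349, so d_i2 = 42.58 cm; m₂ = −d_i2/d_o2 = -0.4385.
m = m₁·m₂ = (+2.500)(-0.4385) = -1.10.

m = -1.10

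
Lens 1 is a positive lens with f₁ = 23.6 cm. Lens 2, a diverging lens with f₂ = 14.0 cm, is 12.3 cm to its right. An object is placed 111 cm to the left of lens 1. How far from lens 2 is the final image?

Lens 1: 1/d_i1 = 1/f₁ − 1/d_o1 = 1/(23.6) − 1/(111) = 0.03336, so d_i1 = 29.97 cm.
The intermediate image is 29.97 cm to the right of lens 1, which lies 17.67 cm to the right of lens 2 — a virtual object — so d_o2 = −17.67 cm.
Lens 2 is diverging, so f₂ = −14.0 cm.
Lens 2: 1/d_i2 = 1/f₂ − 1/d_o2 = 1/(-14.0) − 1/(-17.67) = -0.01484, so d_i2 = -67.4 cm.
The final image is virtual, 67.4 cm to the left of lens 2 (overall magnification ≈ 1.0).

67.4 cm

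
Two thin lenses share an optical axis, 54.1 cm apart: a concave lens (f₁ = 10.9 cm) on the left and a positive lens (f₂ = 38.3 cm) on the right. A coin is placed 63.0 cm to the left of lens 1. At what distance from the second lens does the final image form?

Lens 1 is diverging, so f₁ = −10.9 cm.
Lens 1: 1/d_i1 = 1/f₁ − 1/d_o1 = 1/(-10.9) − 1/(63.0) = -0.1076, so d_i1 = -9.292 cm.
The intermediate image is 9.292 cm to the left of lens 1 (virtual), which is 54.1 − (-9.292) = 63.39 cm to the left of lens 2, so d_o2 = +63.39 cm.
Lens 2: 1/d_i2 = 1/f₂ − 1/d_o2 = 1/(38.3) − 1/(63.39) = 0.01033, so d_i2 = 96.8 cm.
The final image is real, 96.8 cm to the right of lens 2 (overall magnification ≈ -0.23).

96.8 cm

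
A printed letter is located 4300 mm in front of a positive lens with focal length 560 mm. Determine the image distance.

Lens equation: 1/s_i = 1/f − 1/s_o = 1/(560.0) − 1/(4300) = 0.001786 − 0.0002326 = 0.001553, so s_i = 644 mm.
The image is real, inverted and reduced, on the far side of the lens.

644 mm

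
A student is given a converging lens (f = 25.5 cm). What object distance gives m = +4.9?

m = −d_i/d_o ⇒ d_i = −m·d_o.
1/f = 1/d_o + 1/d_i = 1/d_o − 1/(m·d_o) = (1 − 1/m)/d_o, so d_o = f(1 − 1/m) = (25.50)(1 − 1/(+4.9)) = 20.3 cm.

20.3 cm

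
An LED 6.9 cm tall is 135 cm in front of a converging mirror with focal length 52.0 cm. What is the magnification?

1/d_i = 1/f − 1/d_o = 1/(52.00) − 1/(135) = 0.01182, so d_i = 84.58 cm.
m = −d_i/d_o = −(84.58)/(135) = -0.627.
The image is real, inverted and reduced, in front of the mirror.

m = -0.627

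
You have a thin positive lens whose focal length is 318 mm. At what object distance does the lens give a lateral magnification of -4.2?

m = −d_i/d_o ⇒ d_i = −m·d_o.
1/f = 1/d_o + 1/d_i = 1/d_o − 1/(m·d_o) = (1 − 1/m)/d_o, so d_o = f(1 − 1/m) = (318.0)(1 − 1/(-4.2)) = 394 mm.

394 mm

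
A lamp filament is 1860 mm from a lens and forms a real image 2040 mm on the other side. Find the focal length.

f = 973 mm (converging)

Real image ⇒ d_i = +2040 mm.
1/f = 1/d_o + 1/d_i = 1/(1860) + 1/(2040) = 0.001028, so f = 973 mm.
Since f is positive, the lens is converging.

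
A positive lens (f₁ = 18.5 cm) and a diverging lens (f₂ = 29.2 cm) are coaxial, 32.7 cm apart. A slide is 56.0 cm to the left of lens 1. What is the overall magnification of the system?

m = -0.420

Lens 1: 1/d_i1 = 1/(18.5) − 1/(56.0) = 0.03620, so d_i1 = 27.63 cm; m₁ = −d_i1/d_o1 = -0.4934.
d_o2 = 32.7 − (27.63) = 5.070 cm.
f₂ = −29.2 cm (diverging).
Lens 2: 1/d_i2 = 1/(-29.2) − 1/(5.070) = -0.2315, so d_i2 = -4.320 cm; m₂ = −d_i2/d_o2 = +0.8521.
m = m₁·m₂ = (-0.4934)(+0.8521) = -0.420.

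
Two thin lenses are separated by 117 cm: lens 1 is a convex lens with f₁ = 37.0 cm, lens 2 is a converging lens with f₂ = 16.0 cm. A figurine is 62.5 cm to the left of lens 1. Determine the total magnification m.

m = +2.25

Lens 1: 1/d_i1 = 1/(37.0) − 1/(62.5) = 0.01103, so d_i1 = 90.69 cm; m₁ = −d_i1/d_o1 = -1.451.
d_o2 = 117 − (90.69) = 26.31 cm.
Lens 2: 1/d_i2 = 1/(16.0) − 1/(26.31) = 0.02449, so d_i2 = 40.83 cm; m₂ = −d_i2/d_o2 = -1.552.
m = m₁·m₂ = (-1.451)(-1.552) = +2.25.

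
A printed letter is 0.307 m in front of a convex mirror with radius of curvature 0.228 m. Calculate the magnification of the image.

m = +0.271

f = R/2 = 0.228/2 = 0.1140 m; for a convex mirror, f = -0.1140 m.
1/d_i = 1/f − 1/d_o = 1/(-0.1140) − 1/(0.307) = -12.03, so d_i = -0.08313 m.
m = −d_i/d_o = −(-0.08313)/(0.307) = +0.271.
The image is virtual, upright and reduced, behind the mirror.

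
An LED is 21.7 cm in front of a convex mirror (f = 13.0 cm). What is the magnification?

For a convex mirror, f = -13.0 cm.
1/d_i = 1/f − 1/d_o = 1/(-13.00) − 1/(21.7) = -0.1230, so d_i = -8.130 cm.
m = −d_i/d_o = −(-8.130)/(21.7) = +0.375.
The image is virtual, upright and reduced, behind the mirror.

m = +0.375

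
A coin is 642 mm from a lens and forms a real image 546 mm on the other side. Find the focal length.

f = 295 mm (converging)

Real image ⇒ d_i = +546 mm.
1/f = 1/d_o + 1/d_i = 1/(642) + 1/(546) = 0.003389, so f = 295 mm.
Since f is positive, the lens is converging.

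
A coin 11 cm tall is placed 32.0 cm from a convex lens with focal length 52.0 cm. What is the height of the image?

1/d_i = 1/f − 1/d_o = 1/(52.00) − 1/(32.0) = -0.01202, so d_i = -83.20 cm.
m = −d_i/d_o = +2.600.
|h_i| = |m|·h_o = 2.600 × 11 = 28.6 cm. The image is virtual, upright and enlarged, on the same side as the object.

28.6 cm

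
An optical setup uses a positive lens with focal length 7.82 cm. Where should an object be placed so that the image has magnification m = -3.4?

m = −d_i/d_o ⇒ d_i = −m·d_o.
1/f = 1/d_o + 1/d_i = 1/d_o − 1/(m·d_o) = (1 − 1/m)/d_o, so d_o = f(1 − 1/m) = (7.820)(1 − 1/(-3.4)) = 10.1 cm.

10.1 cm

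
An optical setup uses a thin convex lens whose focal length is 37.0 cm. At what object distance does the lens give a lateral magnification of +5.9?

30.7 cm

m = −d_i/d_o ⇒ d_i = −m·d_o.
1/f = 1/d_o + 1/d_i = 1/d_o − 1/(m·d_o) = (1 − 1/m)/d_o, so d_o = f(1 − 1/m) = (37.00)(1 − 1/(+5.9)) = 30.7 cm.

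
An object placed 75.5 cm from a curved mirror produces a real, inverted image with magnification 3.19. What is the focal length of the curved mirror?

m = −d_i/d_o ⇒ d_i = −m·d_o = −(-3.19)·(75.5) = 240.8 cm.
1/f = 1/d_o + 1/d_i = 1/(75.5) + 1/(240.8) = 0.01740, so f = 57.5 cm.
Since f is positive, the curved mirror is concave.

f = 57.5 cm (concave)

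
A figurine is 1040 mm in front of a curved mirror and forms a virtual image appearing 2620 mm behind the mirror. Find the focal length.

f = 1720 mm (concave)

Virtual image ⇒ d_i = −2620 mm.
1/f = 1/d_o + 1/d_i = 1/(1040) + 1/(-2620) = 0.0005799, so f = 1720 mm.
Since f is positive, the curved mirror is concave.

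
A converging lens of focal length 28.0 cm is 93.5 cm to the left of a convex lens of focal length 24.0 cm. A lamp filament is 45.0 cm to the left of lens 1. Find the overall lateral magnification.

m = -8.56

Lens 1: 1/d_i1 = 1/(28.0) − 1/(45.0) = 0.01349, so d_i1 = 74.12 cm; m₁ = −d_i1/d_o1 = -1.647.
d_o2 = 93.5 − (74.12) = 19.38 cm.
Lens 2: 1/d_i2 = 1/(24.0) − 1/(19.38) = -0.009933, so d_i2 = -100.7 cm; m₂ = −d_i2/d_o2 = +5.195.
m = m₁·m₂ = (-1.647)(+5.195) = -8.56.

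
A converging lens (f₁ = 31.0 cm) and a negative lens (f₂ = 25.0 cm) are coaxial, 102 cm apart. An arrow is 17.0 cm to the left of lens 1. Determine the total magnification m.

Lens 1: 1/d_i1 = 1/(31.0) − 1/(17.0) = -0.02657, so d_i1 = -37.64 cm; m₁ = −d_i1/d_o1 = +2.214.
d_o2 = 102 − (-37.64) = 139.6 cm.
f₂ = −25.0 cm (diverging).
Lens 2: 1/d_i2 = 1/(-25.0) − 1/(139.6) = -0.04716, so d_i2 = -21.20 cm; m₂ = −d_i2/d_o2 = +0.1519.
m = m₁·m₂ = (+2.214)(+0.1519) = +0.336.

m = +0.336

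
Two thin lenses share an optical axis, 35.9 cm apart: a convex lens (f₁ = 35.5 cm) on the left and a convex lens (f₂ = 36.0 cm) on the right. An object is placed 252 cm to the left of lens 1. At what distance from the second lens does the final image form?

4.71 cm

Lens 1: 1/d_i1 = 1/f₁ − 1/d_o1 = 1/(35.5) − 1/(252) = 0.02420, so d_i1 = 41.32 cm.
The intermediate image is 41.32 cm to the right of lens 1, which lies 5.420 cm to the right of lens 2 — a virtual object — so d_o2 = −5.420 cm.
Lens 2: 1/d_i2 = 1/f₂ − 1/d_o2 = 1/(36.0) − 1/(-5.420) = 0.2123, so d_i2 = 4.71 cm.
The final image is real, 4.71 cm to the right of lens 2 (overall magnification ≈ -0.14).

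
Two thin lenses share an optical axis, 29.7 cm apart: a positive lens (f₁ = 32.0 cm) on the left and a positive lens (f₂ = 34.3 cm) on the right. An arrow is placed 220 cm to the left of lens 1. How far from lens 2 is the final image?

Lens 1: 1/d_i1 = 1/f₁ − 1/d_o1 = 1/(32.0) − 1/(220) = 0.02670, so d_i1 = 37.45 cm.
The intermediate image is 37.45 cm to the right of lens 1, which lies 7.750 cm to the right of lens 2 — a virtual object — so d_o2 = −7.750 cm.
Lens 2: 1/d_i2 = 1/f₂ − 1/d_o2 = 1/(34.3) − 1/(-7.750) = 0.1582, so d_i2 = 6.32 cm.
The final image is real, 6.32 cm to the right of lens 2 (overall magnification ≈ -0.14).

6.32 cm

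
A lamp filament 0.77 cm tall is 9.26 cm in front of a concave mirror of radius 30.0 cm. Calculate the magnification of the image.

f = R/2 = 30.0/2 = 15.00 cm.
1/d_i = 1/f − 1/d_o = 1/(15.00) − 1/(9.26) = -0.04132, so d_i = -24.20 cm.
m = −d_i/d_o = −(-24.20)/(9.26) = +2.61.
The image is virtual, upright and enlarged, behind the mirror.

m = +2.61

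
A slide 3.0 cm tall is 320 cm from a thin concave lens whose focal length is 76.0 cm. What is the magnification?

m = +0.192

For a concave lens, f = -76.0 cm.
1/d_i = 1/f − 1/d_o = 1/(-76.00) − 1/(320) = -0.01628, so d_i = -61.41 cm.
m = −d_i/d_o = −(-61.41)/(320) = +0.192.
The image is virtual, upright and reduced, on the same side as the object.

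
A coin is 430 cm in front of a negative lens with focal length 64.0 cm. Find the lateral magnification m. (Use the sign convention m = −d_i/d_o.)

m = +0.130

For a negative lens, f = -64.0 cm.
1/d_i = 1/f − 1/d_o = 1/(-64.00) − 1/(430) = -0.01795, so d_i = -55.71 cm.
m = −d_i/d_o = −(-55.71)/(430) = +0.130.
The image is virtual, upright and reduced, on the same side as the object.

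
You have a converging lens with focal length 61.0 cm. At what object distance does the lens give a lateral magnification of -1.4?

m = −d_i/d_o ⇒ d_i = −m·d_o.
1/f = 1/d_o + 1/d_i = 1/d_o − 1/(m·d_o) = (1 − 1/m)/d_o, so d_o = f(1 − 1/m) = (61.00)(1 − 1/(-1.4)) = 105 cm.

105 cm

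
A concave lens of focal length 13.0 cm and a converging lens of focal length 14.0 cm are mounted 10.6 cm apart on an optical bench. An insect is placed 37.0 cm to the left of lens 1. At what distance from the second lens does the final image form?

45.5 cm

Lens 1 is diverging, so f₁ = −13.0 cm.
Lens 1: 1/d_i1 = 1/f₁ − 1/d_o1 = 1/(-13.0) − 1/(37.0) = -0.1040, so d_i1 = -9.620 cm.
The intermediate image is 9.620 cm to the left of lens 1 (virtual), which is 10.6 − (-9.620) = 20.22 cm to the left of lens 2, so d_o2 = +20.22 cm.
Lens 2: 1/d_i2 = 1/f₂ − 1/d_o2 = 1/(14.0) − 1/(20.22) = 0.02197, so d_i2 = 45.5 cm.
The final image is real, 45.5 cm to the right of lens 2 (overall magnification ≈ -0.59).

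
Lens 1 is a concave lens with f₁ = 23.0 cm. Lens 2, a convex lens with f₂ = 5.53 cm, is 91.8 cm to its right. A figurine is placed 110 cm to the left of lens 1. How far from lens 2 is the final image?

Lens 1 is diverging, so f₁ = −23.0 cm.
Lens 1: 1/d_i1 = 1/f₁ − 1/d_o1 = 1/(-23.0) − 1/(110) = -0.05257, so d_i1 = -19.02 cm.
The intermediate image is 19.02 cm to the left of lens 1 (virtual), which is 91.8 − (-19.02) = 110.8 cm to the left of lens 2, so d_o2 = +110.8 cm.
Lens 2: 1/d_i2 = 1/f₂ − 1/d_o2 = 1/(5.53) − 1/(110.8) = 0.1718, so d_i2 = 5.82 cm.
The final image is real, 5.82 cm to the right of lens 2 (overall magnification ≈ -0.0091).

5.82 cm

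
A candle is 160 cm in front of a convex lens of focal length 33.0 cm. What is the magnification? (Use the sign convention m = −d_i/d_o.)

1/d_i = 1/f − 1/d_o = 1/(33.00) − 1/(160) = 0.02405, so d_i = 41.57 cm.
m = −d_i/d_o = −(41.57)/(160) = -0.260.
The image is real, inverted and reduced, on the far side of the lens.

m = -0.260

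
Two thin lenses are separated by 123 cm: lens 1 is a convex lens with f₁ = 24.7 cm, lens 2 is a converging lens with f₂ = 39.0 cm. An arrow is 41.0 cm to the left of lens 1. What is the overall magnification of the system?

m = +2.70

Lens 1: 1/d_i1 = 1/(24.7) − 1/(41.0) = 0.01610, so d_i1 = 62.13 cm; m₁ = −d_i1/d_o1 = -1.515.
d_o2 = 123 − (62.13) = 60.87 cm.
Lens 2: 1/d_i2 = 1/(39.0) − 1/(60.87) = 0.009213, so d_i2 = 108.5 cm; m₂ = −d_i2/d_o2 = -1.783.
m = m₁·m₂ = (-1.515)(-1.783) = +2.70.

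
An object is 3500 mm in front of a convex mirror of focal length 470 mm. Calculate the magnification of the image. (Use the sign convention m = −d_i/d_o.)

m = +0.118

For a convex mirror, f = -470 mm.
1/d_i = 1/f − 1/d_o = 1/(-470.0) − 1/(3500) = -0.002413, so d_i = -414.4 mm.
m = −d_i/d_o = −(-414.4)/(3500) = +0.118.
The image is virtual, upright and reduced, behind the mirror.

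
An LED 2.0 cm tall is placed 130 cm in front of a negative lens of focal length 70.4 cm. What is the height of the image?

0.703 cm

For a negative lens, f = -70.4 cm.
1/d_i = 1/f − 1/d_o = 1/(-70.40) − 1/(130) = -0.02190, so d_i = -45.67 cm.
m = −d_i/d_o = +0.3513.
|h_i| = |m|·h_o = 0.3513 × 2.0 = 0.703 cm. The image is virtual, upright and reduced, on the same side as the object.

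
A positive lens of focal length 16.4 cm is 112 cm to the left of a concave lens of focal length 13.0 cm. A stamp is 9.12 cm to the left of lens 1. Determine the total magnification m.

Lens 1: 1/d_i1 = 1/(16.4) − 1/(9.12) = -0.04867, so d_i1 = -20.55 cm; m₁ = −d_i1/d_o1 = +2.253.
d_o2 = 112 − (-20.55) = 132.6 cm.
f₂ = −13.0 cm (diverging).
Lens 2: 1/d_i2 = 1/(-13.0) − 1/(132.6) = -0.08446, so d_i2 = -11.84 cm; m₂ = −d_i2/d_o2 = +0.08929.
m = m₁·m₂ = (+2.253)(+0.08929) = +0.201.

m = +0.201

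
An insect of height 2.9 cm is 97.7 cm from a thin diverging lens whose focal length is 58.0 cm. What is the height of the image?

1.08 cm

For a diverging lens, f = -58.0 cm.
1/d_i = 1/f − 1/d_o = 1/(-58.00) − 1/(97.7) = -0.02748, so d_i = -36.39 cm.
m = −d_i/d_o = +0.3725.
|h_i| = |m|·h_o = 0.3725 × 2.9 = 1.08 cm. The image is virtual, upright and reduced, on the same side as the object.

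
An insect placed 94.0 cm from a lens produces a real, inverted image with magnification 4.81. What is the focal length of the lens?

f = 77.8 cm (converging)

m = −d_i/d_o ⇒ d_i = −m·d_o = −(-4.81)·(94.0) = 452.1 cm.
1/f = 1/d_o + 1/d_i = 1/(94.0) + 1/(452.1) = 0.01285, so f = 77.8 cm.
Since f is positive, the lens is converging.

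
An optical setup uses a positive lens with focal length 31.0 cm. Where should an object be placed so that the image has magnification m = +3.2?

m = −d_i/d_o ⇒ d_i = −m·d_o.
1/f = 1/d_o + 1/d_i = 1/d_o − 1/(m·d_o) = (1 − 1/m)/d_o, so d_o = f(1 − 1/m) = (31.00)(1 − 1/(+3.2)) = 21.3 cm.

21.3 cm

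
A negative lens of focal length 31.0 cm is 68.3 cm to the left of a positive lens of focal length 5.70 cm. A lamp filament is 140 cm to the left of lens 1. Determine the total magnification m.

m = -0.0117

f₁ = −31.0 cm (diverging).
Lens 1: 1/d_i1 = 1/(-31.0) − 1/(140) = -0.03940, so d_i1 = -25.38 cm; m₁ = −d_i1/d_o1 = +0.1813.
d_o2 = 68.3 − (-25.38) = 93.68 cm.
Lens 2: 1/d_i2 = 1/(5.70) − 1/(93.68) = 0.1648, so d_i2 = 6.069 cm; m₂ = −d_i2/d_o2 = -0.06479.
m = m₁·m₂ = (+0.1813)(-0.06479) = -0.0117.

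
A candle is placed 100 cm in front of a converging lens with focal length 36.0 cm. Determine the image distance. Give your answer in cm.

Thin-lens equation: 1/s_i = 1/f − 1/s_o = 1/(36.00) − 1/(100) = 0.02778 − 0.01000 = 0.01778, so s_i = 56.2 cm.
The image is real, inverted and reduced, on the far side of the lens.

56.2 cm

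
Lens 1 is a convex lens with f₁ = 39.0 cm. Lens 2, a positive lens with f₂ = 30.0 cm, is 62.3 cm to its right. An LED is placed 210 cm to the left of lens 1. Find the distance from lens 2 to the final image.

27.7 cm

Lens 1: 1/d_i1 = 1/f₁ − 1/d_o1 = 1/(39.0) − 1/(210) = 0.02088, so d_i1 = 47.89 cm.
The intermediate image is 47.89 cm to the right of lens 1, which is 62.3 − (47.89) = 14.41 cm to the left of lens 2, so d_o2 = +14.41 cm.
Lens 2: 1/d_i2 = 1/f₂ − 1/d_o2 = 1/(30.0) − 1/(14.41) = -0.03606, so d_i2 = -27.7 cm.
The final image is virtual, 27.7 cm to the left of lens 2 (overall magnification ≈ -0.44).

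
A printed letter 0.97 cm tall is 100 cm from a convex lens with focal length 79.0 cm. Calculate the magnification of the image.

m = -3.76

1/d_i = 1/f − 1/d_o = 1/(79.00) − 1/(100) = 0.002658, so d_i = 376.2 cm.
m = −d_i/d_o = −(376.2)/(100) = -3.76.
The image is real, inverted and enlarged, on the far side of the lens.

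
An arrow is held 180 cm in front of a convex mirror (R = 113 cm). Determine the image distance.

f = R/2 = 113/2 = 56.50 cm; for a convex mirror, f = -56.50 cm.
Mirror equation: 1/d_i = 1/f − 1/d_o = 1/(-56.50) − 1/(180) = -0.01770 − 0.005556 = -0.02325, so d_i = -43.0 cm.
The image is virtual, upright and reduced, behind the mirror.

43.0 cm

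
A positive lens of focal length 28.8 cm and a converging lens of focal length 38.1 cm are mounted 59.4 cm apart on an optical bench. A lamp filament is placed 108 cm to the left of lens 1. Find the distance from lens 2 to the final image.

Lens 1: 1/d_i1 = 1/f₁ − 1/d_o1 = 1/(28.8) − 1/(108) = 0.02546, so d_i1 = 39.27 cm.
The intermediate image is 39.27 cm to the right of lens 1, which is 59.4 − (39.27) = 20.13 cm to the left of lens 2, so d_o2 = +20.13 cm.
Lens 2: 1/d_i2 = 1/f₂ − 1/d_o2 = 1/(38.1) − 1/(20.13) = -0.02343, so d_i2 = -42.7 cm.
The final image is virtual, 42.7 cm to the left of lens 2 (overall magnification ≈ -0.77).

42.7 cm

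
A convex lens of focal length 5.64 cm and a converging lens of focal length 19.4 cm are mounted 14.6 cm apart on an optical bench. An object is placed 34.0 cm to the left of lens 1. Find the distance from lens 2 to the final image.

13.2 cm

Lens 1: 1/d_i1 = 1/f₁ − 1/d_o1 = 1/(5.64) − 1/(34.0) = 0.1479, so d_i1 = 6.762 cm.
The intermediate image is 6.762 cm to the right of lens 1, which is 14.6 − (6.762) = 7.838 cm to the left of lens 2, so d_o2 = +7.838 cm.
Lens 2: 1/d_i2 = 1/f₂ − 1/d_o2 = 1/(19.4) − 1/(7.838) = -0.07604, so d_i2 = -13.2 cm.
The final image is virtual, 13.2 cm to the left of lens 2 (overall magnification ≈ -0.33).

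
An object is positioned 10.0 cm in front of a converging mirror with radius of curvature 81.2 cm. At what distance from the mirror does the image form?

f = R/2 = 81.2/2 = 40.60 cm.
Mirror equation: 1/v = 1/f − 1/u = 1/(40.60) − 1/(10.0) = 0.02463 − 0.1000 = -0.07537, so v = -13.3 cm.
The image is virtual, upright and enlarged, behind the mirror.

13.3 cm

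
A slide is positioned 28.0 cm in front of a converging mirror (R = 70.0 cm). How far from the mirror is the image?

f = R/2 = 70.0/2 = 35.00 cm.
Mirror equation: 1/q = 1/f − 1/p = 1/(35.00) − 1/(28.0) = 0.02857 − 0.03571 = -0.007143, so q = -140 cm.
The image is virtual, upright and enlarged, behind the mirror.

140 cm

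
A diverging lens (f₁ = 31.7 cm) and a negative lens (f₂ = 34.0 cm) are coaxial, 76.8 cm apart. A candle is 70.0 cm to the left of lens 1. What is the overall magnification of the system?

f₁ = −31.7 cm (diverging).
Lens 1: 1/d_i1 = 1/(-31.7) − 1/(70.0) = -0.04583, so d_i1 = -21.82 cm; m₁ = −d_i1/d_o1 = +0.3117.
d_o2 = 76.8 − (-21.82) = 98.62 cm.
f₂ = −34.0 cm (diverging).
Lens 2: 1/d_i2 = 1/(-34.0) − 1/(98.62) = -0.03955, so d_i2 = -25.28 cm; m₂ = −d_i2/d_o2 = +0.2564.
m = m₁·m₂ = (+0.3117)(+0.2564) = +0.0799.

m = +0.0799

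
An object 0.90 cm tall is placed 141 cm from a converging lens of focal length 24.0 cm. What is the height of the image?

1/d_i = 1/f − 1/d_o = 1/(24.00) − 1/(141) = 0.03457, so d_i = 28.92 cm.
m = −d_i/d_o = -0.2051.
|h_i| = |m|·h_o = 0.2051 × 0.90 = 0.185 cm. The image is real, inverted and reduced, on the far side of the lens.

0.185 cm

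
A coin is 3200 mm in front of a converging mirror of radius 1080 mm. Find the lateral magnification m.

f = R/2 = 1080/2 = 540.0 mm.
1/d_i = 1/f − 1/d_o = 1/(540.0) − 1/(3200) = 0.001539, so d_i = 649.6 mm.
m = −d_i/d_o = −(649.6)/(3200) = -0.203.
The image is real, inverted and reduced, in front of the mirror.

m = -0.203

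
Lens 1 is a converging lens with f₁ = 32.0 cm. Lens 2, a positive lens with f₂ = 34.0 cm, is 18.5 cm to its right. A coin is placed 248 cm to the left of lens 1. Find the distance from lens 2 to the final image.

11.9 cm

Lens 1: 1/d_i1 = 1/f₁ − 1/d_o1 = 1/(32.0) − 1/(248) = 0.02722, so d_i1 = 36.74 cm.
The intermediate image is 36.74 cm to the right of lens 1, which lies 18.24 cm to the right of lens 2 — a virtual object — so d_o2 = −18.24 cm.
Lens 2: 1/d_i2 = 1/f₂ − 1/d_o2 = 1/(34.0) − 1/(-18.24) = 0.08424, so d_i2 = 11.9 cm.
The final image is real, 11.9 cm to the right of lens 2 (overall magnification ≈ -0.096).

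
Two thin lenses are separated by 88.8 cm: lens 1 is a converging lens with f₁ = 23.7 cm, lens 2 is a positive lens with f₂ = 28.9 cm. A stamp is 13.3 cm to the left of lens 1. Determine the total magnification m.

m = -0.730

Lens 1: 1/d_i1 = 1/(23.7) − 1/(13.3) = -0.03299, so d_i1 = -30.31 cm; m₁ = −d_i1/d_o1 = +2.279.
d_o2 = 88.8 − (-30.31) = 119.1 cm.
Lens 2: 1/d_i2 = 1/(28.9) − 1/(119.1) = 0.02621, so d_i2 = 38.16 cm; m₂ = −d_i2/d_o2 = -0.3204.
m = m₁·m₂ = (+2.279)(-0.3204) = -0.730.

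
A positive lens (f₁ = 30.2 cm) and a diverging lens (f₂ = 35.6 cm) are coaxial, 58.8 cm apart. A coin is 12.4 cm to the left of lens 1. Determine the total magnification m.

Lens 1: 1/d_i1 = 1/(30.2) − 1/(12.4) = -0.04753, so d_i1 = -21.04 cm; m₁ = −d_i1/d_o1 = +1.697.
d_o2 = 58.8 − (-21.04) = 79.84 cm.
f₂ = −35.6 cm (diverging).
Lens 2: 1/d_i2 = 1/(-35.6) − 1/(79.84) = -0.04061, so d_i2 = -24.62 cm; m₂ = −d_i2/d_o2 = +0.3084.
m = m₁·m₂ = (+1.697)(+0.3084) = +0.523.

m = +0.523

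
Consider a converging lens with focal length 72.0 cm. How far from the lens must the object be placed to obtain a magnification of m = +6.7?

m = −d_i/d_o ⇒ d_i = −m·d_o.
1/f = 1/d_o + 1/d_i = 1/d_o − 1/(m·d_o) = (1 − 1/m)/d_o, so d_o = f(1 − 1/m) = (72.00)(1 − 1/(+6.7)) = 61.3 cm.

61.3 cm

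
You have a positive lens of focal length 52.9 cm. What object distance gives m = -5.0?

63.5 cm

m = −d_i/d_o ⇒ d_i = −m·d_o.
1/f = 1/d_o + 1/d_i = 1/d_o − 1/(m·d_o) = (1 − 1/m)/d_o, so d_o = f(1 − 1/m) = (52.90)(1 − 1/(-5.0)) = 63.5 cm.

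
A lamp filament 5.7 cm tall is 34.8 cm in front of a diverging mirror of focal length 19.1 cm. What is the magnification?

m = +0.354

For a diverging mirror, f = -19.1 cm.
1/d_i = 1/f − 1/d_o = 1/(-19.10) − 1/(34.8) = -0.08109, so d_i = -12.33 cm.
m = −d_i/d_o = −(-12.33)/(34.8) = +0.354.
The image is virtual, upright and reduced, behind the mirror.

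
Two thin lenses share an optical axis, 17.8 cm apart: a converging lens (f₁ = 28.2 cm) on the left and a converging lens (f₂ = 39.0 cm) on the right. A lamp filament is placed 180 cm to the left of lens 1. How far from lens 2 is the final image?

11.2 cm

Lens 1: 1/d_i1 = 1/f₁ − 1/d_o1 = 1/(28.2) − 1/(180) = 0.02991, so d_i1 = 33.44 cm.
The intermediate image is 33.44 cm to the right of lens 1, which lies 15.64 cm to the right of lens 2 — a virtual object — so d_o2 = −15.64 cm.
Lens 2: 1/d_i2 = 1/f₂ − 1/d_o2 = 1/(39.0) − 1/(-15.64) = 0.08958, so d_i2 = 11.2 cm.
The final image is real, 11.2 cm to the right of lens 2 (overall magnification ≈ -0.13).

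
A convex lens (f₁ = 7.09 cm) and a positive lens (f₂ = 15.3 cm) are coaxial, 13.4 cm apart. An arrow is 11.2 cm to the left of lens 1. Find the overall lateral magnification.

m = -1.24

Lens 1: 1/d_i1 = 1/(7.09) − 1/(11.2) = 0.05176, so d_i1 = 19.32 cm; m₁ = −d_i1/d_o1 = -1.725.
d_o2 = 13.4 − (19.32) = -5.920 cm (virtual object).
Lens 2: 1/d_i2 = 1/(15.3) − 1/(-5.920) = 0.2343, so d_i2 = 4.268 cm; m₂ = −d_i2/d_o2 = +0.7210.
m = m₁·m₂ = (-1.725)(+0.7210) = -1.24.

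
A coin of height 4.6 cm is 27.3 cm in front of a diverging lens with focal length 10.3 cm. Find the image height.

For a diverging lens, f = -10.3 cm.
1/d_i = 1/f − 1/d_o = 1/(-10.30) − 1/(27.3) = -0.1337, so d_i = -7.478 cm.
m = −d_i/d_o = +0.2739.
|h_i| = |m|·h_o = 0.2739 × 4.6 = 1.26 cm. The image is virtual, upright and reduced, on the same side as the object.

1.26 cm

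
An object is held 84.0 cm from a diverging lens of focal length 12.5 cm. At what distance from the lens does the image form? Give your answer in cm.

10.9 cm

For a diverging lens, f = -12.5 cm.
Lens equation: 1/v = 1/f − 1/u = 1/(-12.50) − 1/(84.0) = -0.08000 − 0.01190 = -0.09190, so v = -10.9 cm.
The image is virtual, upright and reduced, on the same side as the object.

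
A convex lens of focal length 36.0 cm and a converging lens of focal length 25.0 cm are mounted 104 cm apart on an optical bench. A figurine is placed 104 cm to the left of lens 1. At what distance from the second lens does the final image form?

51.1 cm

Lens 1: 1/d_i1 = 1/f₁ − 1/d_o1 = 1/(36.0) − 1/(104) = 0.01816, so d_i1 = 55.06 cm.
The intermediate image is 55.06 cm to the right of lens 1, which is 104 − (55.06) = 48.94 cm to the left of lens 2, so d_o2 = +48.94 cm.
Lens 2: 1/d_i2 = 1/f₂ − 1/d_o2 = 1/(25.0) − 1/(48.94) = 0.01957, so d_i2 = 51.1 cm.
The final image is real, 51.1 cm to the right of lens 2 (overall magnification ≈ 0.55).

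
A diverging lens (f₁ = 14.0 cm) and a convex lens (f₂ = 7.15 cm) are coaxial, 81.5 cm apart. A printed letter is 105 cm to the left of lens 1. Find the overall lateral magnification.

m = -0.00970

f₁ = −14.0 cm (diverging).
Lens 1: 1/d_i1 = 1/(-14.0) − 1/(105) = -0.08095, so d_i1 = -12.35 cm; m₁ = −d_i1/d_o1 = +0.1176.
d_o2 = 81.5 − (-12.35) = 93.85 cm.
Lens 2: 1/d_i2 = 1/(7.15) − 1/(93.85) = 0.1292, so d_i2 = 7.740 cm; m₂ = −d_i2/d_o2 = -0.08247.
m = m₁·m₂ = (+0.1176)(-0.08247) = -0.00970.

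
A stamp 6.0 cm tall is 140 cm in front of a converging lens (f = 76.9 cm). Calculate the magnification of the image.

1/d_i = 1/f − 1/d_o = 1/(76.90) − 1/(140) = 0.005861, so d_i = 170.6 cm.
m = −d_i/d_o = −(170.6)/(140) = -1.22.
The image is real, inverted and enlarged, on the far side of the lens.

m = -1.22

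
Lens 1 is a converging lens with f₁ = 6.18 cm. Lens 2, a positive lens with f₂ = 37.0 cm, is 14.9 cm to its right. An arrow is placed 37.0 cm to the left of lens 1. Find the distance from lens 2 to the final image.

9.38 cm

Lens 1: 1/d_i1 = 1/f₁ − 1/d_o1 = 1/(6.18) − 1/(37.0) = 0.1348, so d_i1 = 7.419 cm.
The intermediate image is 7.419 cm to the right of lens 1, which is 14.9 − (7.419) = 7.481 cm to the left of lens 2, so d_o2 = +7.481 cm.
Lens 2: 1/d_i2 = 1/f₂ − 1/d_o2 = 1/(37.0) − 1/(7.481) = -0.1066, so d_i2 = -9.38 cm.
The final image is virtual, 9.38 cm to the left of lens 2 (overall magnification ≈ -0.25).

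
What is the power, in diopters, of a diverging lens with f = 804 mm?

For a diverging lens, f = −804 mm.
f = -80.4 cm = -0.804 m.
P = 1/f = 1/(-0.804 m) = -1.24 D.

P = -1.24 D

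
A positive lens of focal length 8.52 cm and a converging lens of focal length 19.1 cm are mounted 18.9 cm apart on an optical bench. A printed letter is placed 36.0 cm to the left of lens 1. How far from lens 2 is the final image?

Lens 1: 1/d_i1 = 1/f₁ − 1/d_o1 = 1/(8.52) − 1/(36.0) = 0.08959, so d_i1 = 11.16 cm.
The intermediate image is 11.16 cm to the right of lens 1, which is 18.9 − (11.16) = 7.740 cm to the left of lens 2, so d_o2 = +7.740 cm.
Lens 2: 1/d_i2 = 1/f₂ − 1/d_o2 = 1/(19.1) − 1/(7.740) = -0.07684, so d_i2 = -13.0 cm.
The final image is virtual, 13.0 cm to the left of lens 2 (overall magnification ≈ -0.52).

13.0 cm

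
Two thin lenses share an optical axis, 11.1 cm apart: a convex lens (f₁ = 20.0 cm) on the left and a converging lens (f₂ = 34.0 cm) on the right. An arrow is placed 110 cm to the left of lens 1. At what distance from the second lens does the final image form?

Lens 1: 1/d_i1 = 1/f₁ − 1/d_o1 = 1/(20.0) − 1/(110) = 0.04091, so d_i1 = 24.44 cm.
The intermediate image is 24.44 cm to the right of lens 1, which lies 13.34 cm to the right of lens 2 — a virtual object — so d_o2 = −13.34 cm.
Lens 2: 1/d_i2 = 1/f₂ − 1/d_o2 = 1/(34.0) − 1/(-13.34) = 0.1044, so d_i2 = 9.58 cm.
The final image is real, 9.58 cm to the right of lens 2 (overall magnification ≈ -0.16).

9.58 cm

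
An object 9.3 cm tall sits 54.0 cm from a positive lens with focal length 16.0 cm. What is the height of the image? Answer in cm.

3.92 cm

1/d_i = 1/f − 1/d_o = 1/(16.00) − 1/(54.0) = 0.04398, so d_i = 22.74 cm.
m = −d_i/d_o = -0.4211.
|h_i| = |m|·h_o = 0.4211 × 9.3 = 3.92 cm. The image is real, inverted and reduced, on the far side of the lens.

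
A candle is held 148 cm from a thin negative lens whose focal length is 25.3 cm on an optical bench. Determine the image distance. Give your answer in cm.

For a negative lens, f = -25.3 cm.
Lens equation: 1/s_i = 1/f − 1/s_o = 1/(-25.30) − 1/(148) = -0.03953 − 0.006757 = -0.04628, so s_i = -21.6 cm.
The image is virtual, upright and reduced, on the same side as the object.

21.6 cm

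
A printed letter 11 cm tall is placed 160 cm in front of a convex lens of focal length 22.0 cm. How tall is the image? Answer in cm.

1/d_i = 1/f − 1/d_o = 1/(22.00) − 1/(160) = 0.03920, so d_i = 25.51 cm.
m = −d_i/d_o = -0.1594.
|h_i| = |m|·h_o = 0.1594 × 11 = 1.75 cm. The image is real, inverted and reduced, on the far side of the lens.

1.75 cm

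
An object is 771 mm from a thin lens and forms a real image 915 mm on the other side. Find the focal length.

f = 418 mm (converging)

Real image ⇒ d_i = +915 mm.
1/f = 1/d_o + 1/d_i = 1/(771) + 1/(915) = 0.002390, so f = 418 mm.
Since f is positive, the thin lens is converging.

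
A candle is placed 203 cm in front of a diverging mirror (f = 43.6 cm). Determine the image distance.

For a diverging mirror, f = -43.6 cm.
Mirror equation: 1/q = 1/f − 1/p = 1/(-43.60) − 1/(203) = -0.02294 − 0.004926 = -0.02786, so q = -35.9 cm.
The image is virtual, upright and reduced, behind the mirror.

35.9 cm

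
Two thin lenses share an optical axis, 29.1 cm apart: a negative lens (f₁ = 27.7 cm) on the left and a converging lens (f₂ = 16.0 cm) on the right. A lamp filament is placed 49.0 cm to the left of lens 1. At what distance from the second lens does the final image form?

24.3 cm

Lens 1 is diverging, so f₁ = −27.7 cm.
Lens 1: 1/d_i1 = 1/f₁ − 1/d_o1 = 1/(-27.7) − 1/(49.0) = -0.05651, so d_i1 = -17.70 cm.
The intermediate image is 17.70 cm to the left of lens 1 (virtual), which is 29.1 − (-17.70) = 46.80 cm to the left of lens 2, so d_o2 = +46.80 cm.
Lens 2: 1/d_i2 = 1/f₂ − 1/d_o2 = 1/(16.0) − 1/(46.80) = 0.04113, so d_i2 = 24.3 cm.
The final image is real, 24.3 cm to the right of lens 2 (overall magnification ≈ -0.19).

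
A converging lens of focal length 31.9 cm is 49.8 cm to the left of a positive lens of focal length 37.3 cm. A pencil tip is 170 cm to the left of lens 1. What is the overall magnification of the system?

m = -0.322

Lens 1: 1/d_i1 = 1/(31.9) − 1/(170) = 0.02547, so d_i1 = 39.27 cm; m₁ = −d_i1/d_o1 = -0.2310.
d_o2 = 49.8 − (39.27) = 10.53 cm.
Lens 2: 1/d_i2 = 1/(37.3) − 1/(10.53) = -0.06816, so d_i2 = -14.67 cm; m₂ = −d_i2/d_o2 = +1.393.
m = m₁·m₂ = (-0.2310)(+1.393) = -0.322.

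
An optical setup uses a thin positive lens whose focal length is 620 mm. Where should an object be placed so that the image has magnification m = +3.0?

m = −d_i/d_o ⇒ d_i = −m·d_o.
1/f = 1/d_o + 1/d_i = 1/d_o − 1/(m·d_o) = (1 − 1/m)/d_o, so d_o = f(1 − 1/m) = (620.0)(1 − 1/(+3.0)) = 413 mm.

413 mm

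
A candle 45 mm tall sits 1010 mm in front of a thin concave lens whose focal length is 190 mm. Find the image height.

For a concave lens, f = -190 mm.
1/d_i = 1/f − 1/d_o = 1/(-190.0) − 1/(1010) = -0.006253, so d_i = -159.9 mm.
m = −d_i/d_o = +0.1583.
|h_i| = |m|·h_o = 0.1583 × 45 = 7.12 mm. The image is virtual, upright and reduced, on the same side as the object.

7.12 mm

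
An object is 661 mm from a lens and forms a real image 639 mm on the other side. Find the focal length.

f = 325 mm (converging)

Real image ⇒ d_i = +639 mm.
1/f = 1/d_o + 1/d_i = 1/(661) + 1/(639) = 0.003078, so f = 325 mm.
Since f is positive, the lens is converging.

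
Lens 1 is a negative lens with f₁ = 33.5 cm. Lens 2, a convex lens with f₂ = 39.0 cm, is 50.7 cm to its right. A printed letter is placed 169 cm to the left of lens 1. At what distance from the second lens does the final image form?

Lens 1 is diverging, so f₁ = −33.5 cm.
Lens 1: 1/d_i1 = 1/f₁ − 1/d_o1 = 1/(-33.5) − 1/(169) = -0.03577, so d_i1 = -27.96 cm.
The intermediate image is 27.96 cm to the left of lens 1 (virtual), which is 50.7 − (-27.96) = 78.66 cm to the left of lens 2, so d_o2 = +78.66 cm.
Lens 2: 1/d_i2 = 1/f₂ − 1/d_o2 = 1/(39.0) − 1/(78.66) = 0.01293, so d_i2 = 77.4 cm.
The final image is real, 77.4 cm to the right of lens 2 (overall magnification ≈ -0.16).

77.4 cm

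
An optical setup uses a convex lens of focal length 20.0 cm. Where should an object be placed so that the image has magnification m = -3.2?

26.2 cm

m = −d_i/d_o ⇒ d_i = −m·d_o.
1/f = 1/d_o + 1/d_i = 1/d_o − 1/(m·d_o) = (1 − 1/m)/d_o, so d_o = f(1 − 1/m) = (20.00)(1 − 1/(-3.2)) = 26.2 cm.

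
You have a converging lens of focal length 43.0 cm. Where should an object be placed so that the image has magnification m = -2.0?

64.5 cm

m = −d_i/d_o ⇒ d_i = −m·d_o.
1/f = 1/d_o + 1/d_i = 1/d_o − 1/(m·d_o) = (1 − 1/m)/d_o, so d_o = f(1 − 1/m) = (43.00)(1 − 1/(-2.0)) = 64.5 cm.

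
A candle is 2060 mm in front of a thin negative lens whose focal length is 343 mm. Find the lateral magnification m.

For a negative lens, f = -343 mm.
1/d_i = 1/f − 1/d_o = 1/(-343.0) − 1/(2060) = -0.003401, so d_i = -294.0 mm.
m = −d_i/d_o = −(-294.0)/(2060) = +0.143.
The image is virtual, upright and reduced, on the same side as the object.

m = +0.143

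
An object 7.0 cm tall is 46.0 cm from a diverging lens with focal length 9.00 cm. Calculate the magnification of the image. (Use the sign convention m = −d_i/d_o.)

m = +0.164

For a diverging lens, f = -9.00 cm.
1/d_i = 1/f − 1/d_o = 1/(-9.000) − 1/(46.0) = -0.1329, so d_i = -7.527 cm.
m = −d_i/d_o = −(-7.527)/(46.0) = +0.164.
The image is virtual, upright and reduced, on the same side as the object.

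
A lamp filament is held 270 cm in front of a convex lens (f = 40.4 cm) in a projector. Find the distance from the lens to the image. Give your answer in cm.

47.5 cm

Lens equation: 1/d_i = 1/f − 1/d_o = 1/(40.40) − 1/(270) = 0.02475 − 0.003704 = 0.02105, so d_i = 47.5 cm.
The image is real, inverted and reduced, on the far side of the lens.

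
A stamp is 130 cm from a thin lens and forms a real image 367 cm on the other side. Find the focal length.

f = 96.0 cm (converging)

Real image ⇒ d_i = +367 cm.
1/f = 1/d_o + 1/d_i = 1/(130) + 1/(367) = 0.01042, so f = 96.0 cm.
Since f is positive, the thin lens is converging.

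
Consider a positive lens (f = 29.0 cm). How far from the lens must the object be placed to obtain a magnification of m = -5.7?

34.1 cm

m = −d_i/d_o ⇒ d_i = −m·d_o.
1/f = 1/d_o + 1/d_i = 1/d_o − 1/(m·d_o) = (1 − 1/m)/d_o, so d_o = f(1 − 1/m) = (29.00)(1 − 1/(-5.7)) = 34.1 cm.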